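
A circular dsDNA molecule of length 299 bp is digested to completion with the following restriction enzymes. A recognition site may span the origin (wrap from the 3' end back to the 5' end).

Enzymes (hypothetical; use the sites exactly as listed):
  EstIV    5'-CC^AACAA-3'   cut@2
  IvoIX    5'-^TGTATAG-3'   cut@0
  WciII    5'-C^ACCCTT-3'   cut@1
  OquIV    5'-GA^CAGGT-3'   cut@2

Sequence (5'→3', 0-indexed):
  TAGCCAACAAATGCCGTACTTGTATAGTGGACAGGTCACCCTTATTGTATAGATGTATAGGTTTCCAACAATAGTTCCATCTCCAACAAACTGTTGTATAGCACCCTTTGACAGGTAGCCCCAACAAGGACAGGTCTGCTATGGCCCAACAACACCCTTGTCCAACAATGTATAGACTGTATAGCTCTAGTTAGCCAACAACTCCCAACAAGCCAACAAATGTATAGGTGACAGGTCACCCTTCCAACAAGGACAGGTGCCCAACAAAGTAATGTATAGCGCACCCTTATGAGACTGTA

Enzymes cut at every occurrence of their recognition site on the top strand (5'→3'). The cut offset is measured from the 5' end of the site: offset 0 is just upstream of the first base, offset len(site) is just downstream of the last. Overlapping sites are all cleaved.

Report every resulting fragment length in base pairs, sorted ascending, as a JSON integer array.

Per-enzyme occurrences:
  EstIV (CCAACAA, off=2): starts [3, 64, 82, 120, 145, 161, 194, 204, 212, 243, 260] → cuts [5, 66, 84, 122, 147, 163, 196, 206, 214, 245, 262]
  IvoIX (TGTATAG, off=0): starts [20, 45, 53, 94, 168, 177, 220, 272, 295] → cuts [20, 45, 53, 94, 168, 177, 220, 272, 295]
  WciII (CACCCTT, off=1): starts [36, 101, 152, 236, 281] → cuts [37, 102, 153, 237, 282]
  OquIV (GACAGGT, off=2): starts [29, 109, 128, 229, 251] → cuts [31, 111, 130, 231, 253]

Pooled cuts: [5, 20, 31, 37, 45, 53, 66, 84, 94, 102, 111, 122, 130, 147, 153, 163, 168, 177, 196, 206, 214, 220, 231, 237, 245, 253, 262, 272, 282, 295]

Fragments:
  5→20: 15 bp
  20→31: 11 bp
  31→37: 6 bp
  37→45: 8 bp
  45→53: 8 bp
  53→66: 13 bp
  66→84: 18 bp
  84→94: 10 bp
  94→102: 8 bp
  102→111: 9 bp
  111→122: 11 bp
  122→130: 8 bp
  130→147: 17 bp
  147→153: 6 bp
  153→163: 10 bp
  163→168: 5 bp
  168→177: 9 bp
  177→196: 19 bp
  196→206: 10 bp
  206→214: 8 bp
  214→220: 6 bp
  220→231: 11 bp
  231→237: 6 bp
  237→245: 8 bp
  245→253: 8 bp
  253→262: 9 bp
  262→272: 10 bp
  272→282: 10 bp
  282→295: 13 bp
  295→5 (wrap): 299-295+5 = 9 bp

[5,6,6,6,6,8,8,8,8,8,8,8,9,9,9,9,10,10,10,10,10,11,11,11,13,13,15,17,18,19]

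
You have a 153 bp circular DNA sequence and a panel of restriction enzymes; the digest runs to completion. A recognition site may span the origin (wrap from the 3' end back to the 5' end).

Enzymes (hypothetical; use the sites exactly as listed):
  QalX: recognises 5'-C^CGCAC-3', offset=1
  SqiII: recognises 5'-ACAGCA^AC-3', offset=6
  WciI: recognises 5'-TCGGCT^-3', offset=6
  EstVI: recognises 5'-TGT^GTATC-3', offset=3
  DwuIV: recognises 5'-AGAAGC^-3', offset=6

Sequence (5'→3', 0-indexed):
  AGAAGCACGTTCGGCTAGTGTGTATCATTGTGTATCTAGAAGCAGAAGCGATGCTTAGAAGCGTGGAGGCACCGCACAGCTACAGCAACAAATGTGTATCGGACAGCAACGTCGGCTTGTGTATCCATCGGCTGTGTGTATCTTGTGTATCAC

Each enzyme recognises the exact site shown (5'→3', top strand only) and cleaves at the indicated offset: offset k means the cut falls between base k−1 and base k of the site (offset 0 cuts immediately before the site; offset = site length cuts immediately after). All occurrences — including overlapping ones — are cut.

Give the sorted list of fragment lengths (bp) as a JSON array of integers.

Scan for sites:
  QalX (CCGCAC, off=1): starts [71] → cuts [72]
  SqiII (ACAGCAAC, off=6): starts [81, 102] → cuts [87, 108]
  WciI (TCGGCT, off=6): starts [10, 111, 127] → cuts [16, 117, 133]
  EstVI (TGTGTATC, off=3): starts [18, 28, 92, 117, 134, 143] → cuts [21, 31, 95, 120, 137, 146]
  DwuIV (AGAAGC, off=6): starts [0, 37, 43, 56] → cuts [6, 43, 49, 62]

All cut coordinates (distinct, sorted): [6, 16, 21, 31, 43, 49, 62, 72, 87, 95, 108, 117, 120, 133, 137, 146]

Fragment lengths:
  6→16: 10 bp
  16→21: 5 bp
  21→31: 10 bp
  31→43: 12 bp
  43→49: 6 bp
  49→62: 13 bp
  62→72: 10 bp
  72→87: 15 bp
  87→95: 8 bp
  95→108: 13 bp
  108→117: 9 bp
  117→120: 3 bp
  120→133: 13 bp
  133→137: 4 bp
  137→146: 9 bp
  146→6 (wrap): 153-146+6 = 13 bp

[3,4,5,6,8,9,9,10,10,10,12,13,13,13,13,15]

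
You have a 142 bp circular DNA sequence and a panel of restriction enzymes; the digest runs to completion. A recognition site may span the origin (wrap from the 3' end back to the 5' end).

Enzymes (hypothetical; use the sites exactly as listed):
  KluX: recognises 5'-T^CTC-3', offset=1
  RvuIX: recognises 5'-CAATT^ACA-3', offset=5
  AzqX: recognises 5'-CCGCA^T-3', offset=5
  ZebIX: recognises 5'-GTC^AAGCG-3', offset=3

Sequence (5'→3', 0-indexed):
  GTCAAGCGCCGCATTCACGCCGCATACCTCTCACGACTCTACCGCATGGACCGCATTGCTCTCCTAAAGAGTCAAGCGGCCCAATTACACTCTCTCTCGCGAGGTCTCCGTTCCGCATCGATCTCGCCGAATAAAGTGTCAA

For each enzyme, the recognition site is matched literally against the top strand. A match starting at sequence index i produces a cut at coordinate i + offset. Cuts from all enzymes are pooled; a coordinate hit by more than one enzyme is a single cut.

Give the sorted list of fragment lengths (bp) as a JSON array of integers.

Site scan:
  KluX (TCTC, off=1): starts [28, 59, 90, 92, 94, 104, 121] → cuts [29, 60, 91, 93, 95, 105, 122]
  RvuIX (CAATTACA, off=5): starts [81] → cuts [86]
  AzqX (CCGCAT, off=5): starts [8, 19, 41, 50, 112] → cuts [13, 24, 46, 55, 117]
  ZebIX (GTCAAGCG, off=3): starts [0, 70] → cuts [3, 73]

Pooled cuts: [3, 13, 24, 29, 46, 55, 60, 73, 86, 91, 93, 95, 105, 117, 122]

Fragments:
  3→13: 10 bp
  13→24: 11 bp
  24→29: 5 bp
  29→46: 17 bp
  46→55: 9 bp
  55→60: 5 bp
  60→73: 13 bp
  73→86: 13 bp
  86→91: 5 bp
  91→93: 2 bp
  93→95: 2 bp
  95→105: 10 bp
  105→117: 12 bp
  117→122: 5 bp
  122→3 (wrap): 142-122+3 = 23 bp

[2,2,5,5,5,5,9,10,10,11,12,13,13,17,23]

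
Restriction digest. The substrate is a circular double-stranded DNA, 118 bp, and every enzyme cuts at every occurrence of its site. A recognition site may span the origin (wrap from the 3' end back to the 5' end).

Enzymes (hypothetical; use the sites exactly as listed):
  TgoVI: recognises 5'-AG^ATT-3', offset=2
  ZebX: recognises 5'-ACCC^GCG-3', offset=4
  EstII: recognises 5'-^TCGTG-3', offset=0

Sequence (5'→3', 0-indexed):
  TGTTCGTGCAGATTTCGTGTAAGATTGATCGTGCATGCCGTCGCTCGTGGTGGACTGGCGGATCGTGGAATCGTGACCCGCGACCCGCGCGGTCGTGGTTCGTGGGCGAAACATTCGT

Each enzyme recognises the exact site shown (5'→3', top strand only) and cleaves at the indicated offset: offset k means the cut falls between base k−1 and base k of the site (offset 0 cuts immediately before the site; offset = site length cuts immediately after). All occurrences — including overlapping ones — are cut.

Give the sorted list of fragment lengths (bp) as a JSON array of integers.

[3,5,6,7,7,8,8,9,9,16,18,22]

Per-enzyme occurrences:
  TgoVI AGATT/2: at [9, 21] ⇒ [11, 23]
  ZebX ACCCGCG/4: at [75, 82] ⇒ [79, 86]
  EstII TCGTG/0: at [3, 14, 28, 44, 62, 70, 92, 99] ⇒ [3, 14, 28, 44, 62, 70, 92, 99]

All cut coordinates (distinct, sorted): [3, 11, 14, 23, 28, 44, 62, 70, 79, 86, 92, 99]

Fragment lengths:
  3→11: 8 bp
  11→14: 3 bp
  14→23: 9 bp
  23→28: 5 bp
  28→44: 16 bp
  44→62: 18 bp
  62→70: 8 bp
  70→79: 9 bp
  79→86: 7 bp
  86→92: 6 bp
  92→99: 7 bp
  99→3 (wrap): 118-99+3 = 22 bp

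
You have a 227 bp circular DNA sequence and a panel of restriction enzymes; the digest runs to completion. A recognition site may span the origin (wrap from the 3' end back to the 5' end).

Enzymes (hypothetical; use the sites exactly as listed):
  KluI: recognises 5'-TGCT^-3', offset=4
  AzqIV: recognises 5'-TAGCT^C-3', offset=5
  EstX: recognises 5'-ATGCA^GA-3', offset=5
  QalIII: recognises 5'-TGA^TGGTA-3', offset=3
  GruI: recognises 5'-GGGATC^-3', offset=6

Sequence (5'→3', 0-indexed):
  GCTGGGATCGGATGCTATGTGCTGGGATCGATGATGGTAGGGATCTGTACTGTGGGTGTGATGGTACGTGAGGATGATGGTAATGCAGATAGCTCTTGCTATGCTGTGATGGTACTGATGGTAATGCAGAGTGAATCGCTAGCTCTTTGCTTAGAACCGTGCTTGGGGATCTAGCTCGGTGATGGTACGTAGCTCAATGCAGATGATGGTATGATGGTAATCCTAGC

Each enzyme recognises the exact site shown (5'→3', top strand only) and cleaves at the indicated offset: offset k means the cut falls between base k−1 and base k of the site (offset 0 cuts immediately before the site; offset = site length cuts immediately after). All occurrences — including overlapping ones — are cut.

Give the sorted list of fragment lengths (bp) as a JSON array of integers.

Site scan:
  KluI TGCT/4: at [12, 19, 96, 101, 147, 159] ⇒ [16, 23, 100, 105, 151, 163]
  AzqIV TAGCTC/5: at [89, 139, 171, 189] ⇒ [94, 144, 176, 194]
  EstX ATGCAGA/5: at [82, 123, 196] ⇒ [87, 128, 201]
  QalIII TGATGGTA/3: at [31, 58, 74, 106, 115, 179, 203, 211] ⇒ [34, 61, 77, 109, 118, 182, 206, 214]
  GruI GGGATC/6: at [3, 23, 39, 165] ⇒ [9, 29, 45, 171]

Pooled cuts: [9, 16, 23, 29, 34, 45, 61, 77, 87, 94, 100, 105, 109, 118, 128, 144, 151, 163, 171, 176, 182, 194, 201, 206, 214]

Fragment lengths:
  9→16: 7 bp
  16→23: 7 bp
  23→29: 6 bp
  29→34: 5 bp
  34→45: 11 bp
  45→61: 16 bp
  61→77: 16 bp
  77→87: 10 bp
  87→94: 7 bp
  94→100: 6 bp
  100→105: 5 bp
  105→109: 4 bp
  109→118: 9 bp
  118→128: 10 bp
  128→144: 16 bp
  144→151: 7 bp
  151→163: 12 bp
  163→171: 8 bp
  171→176: 5 bp
  176→182: 6 bp
  182→194: 12 bp
  194→201: 7 bp
  201→206: 5 bp
  206→214: 8 bp
  214→9 (wrap): 227-214+9 = 22 bp

[4,5,5,5,5,6,6,6,7,7,7,7,7,8,8,9,10,10,11,12,12,16,16,16,22]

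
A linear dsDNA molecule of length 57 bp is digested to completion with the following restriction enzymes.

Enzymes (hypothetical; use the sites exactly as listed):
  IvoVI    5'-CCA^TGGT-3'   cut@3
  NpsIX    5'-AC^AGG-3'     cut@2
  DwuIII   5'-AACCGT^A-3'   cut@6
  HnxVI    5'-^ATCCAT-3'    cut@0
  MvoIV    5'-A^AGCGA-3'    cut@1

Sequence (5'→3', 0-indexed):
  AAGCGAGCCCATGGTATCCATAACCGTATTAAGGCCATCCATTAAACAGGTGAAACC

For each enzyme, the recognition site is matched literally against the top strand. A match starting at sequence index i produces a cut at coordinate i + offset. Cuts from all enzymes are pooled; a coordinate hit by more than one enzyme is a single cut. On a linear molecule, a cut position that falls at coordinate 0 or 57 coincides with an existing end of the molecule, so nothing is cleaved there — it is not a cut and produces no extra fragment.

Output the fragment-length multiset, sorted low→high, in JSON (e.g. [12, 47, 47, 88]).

Site scan:
  IvoVI (CCATGGT, off=3): starts [8] → cuts [11]
  NpsIX (ACAGG, off=2): starts [45] → cuts [47]
  DwuIII (AACCGTA, off=6): starts [21] → cuts [27]
  HnxVI (ATCCAT, off=0): starts [15, 36] → cuts [15, 36]
  MvoIV (AAGCGA, off=1): starts [0] → cuts [1]

Pooled cuts: [1, 11, 15, 27, 36, 47]

Fragment lengths:
  [0,1): 1 bp
  [1,11): 10 bp
  [11,15): 4 bp
  [15,27): 12 bp
  [27,36): 9 bp
  [36,47): 11 bp
  [47,57): 10 bp

[1,4,9,10,10,11,12]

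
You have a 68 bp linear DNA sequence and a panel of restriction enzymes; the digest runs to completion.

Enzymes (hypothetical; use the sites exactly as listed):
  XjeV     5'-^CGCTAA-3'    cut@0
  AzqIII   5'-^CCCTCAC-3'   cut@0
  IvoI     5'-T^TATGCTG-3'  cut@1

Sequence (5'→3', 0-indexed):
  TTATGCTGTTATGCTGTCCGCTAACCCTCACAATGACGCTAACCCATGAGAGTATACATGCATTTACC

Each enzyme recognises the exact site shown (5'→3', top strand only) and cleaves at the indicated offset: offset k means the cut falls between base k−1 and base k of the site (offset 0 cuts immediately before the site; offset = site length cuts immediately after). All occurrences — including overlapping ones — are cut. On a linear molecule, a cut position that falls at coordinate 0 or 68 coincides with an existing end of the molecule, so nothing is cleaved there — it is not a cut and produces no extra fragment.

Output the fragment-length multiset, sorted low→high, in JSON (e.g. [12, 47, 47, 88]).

Per-enzyme occurrences:
  XjeV (CGCTAA, off=0): starts [18, 36] → cuts [18, 36]
  AzqIII (CCCTCAC, off=0): starts [24] → cuts [24]
  IvoI (TTATGCTG, off=1): starts [0, 8] → cuts [1, 9]

All cut coordinates (distinct, sorted): [1, 9, 18, 24, 36]

Fragments:
  [0,1): 1 bp
  [1,9): 8 bp
  [9,18): 9 bp
  [18,24): 6 bp
  [24,36): 12 bp
  [36,68): 32 bp

[1,6,8,9,12,32]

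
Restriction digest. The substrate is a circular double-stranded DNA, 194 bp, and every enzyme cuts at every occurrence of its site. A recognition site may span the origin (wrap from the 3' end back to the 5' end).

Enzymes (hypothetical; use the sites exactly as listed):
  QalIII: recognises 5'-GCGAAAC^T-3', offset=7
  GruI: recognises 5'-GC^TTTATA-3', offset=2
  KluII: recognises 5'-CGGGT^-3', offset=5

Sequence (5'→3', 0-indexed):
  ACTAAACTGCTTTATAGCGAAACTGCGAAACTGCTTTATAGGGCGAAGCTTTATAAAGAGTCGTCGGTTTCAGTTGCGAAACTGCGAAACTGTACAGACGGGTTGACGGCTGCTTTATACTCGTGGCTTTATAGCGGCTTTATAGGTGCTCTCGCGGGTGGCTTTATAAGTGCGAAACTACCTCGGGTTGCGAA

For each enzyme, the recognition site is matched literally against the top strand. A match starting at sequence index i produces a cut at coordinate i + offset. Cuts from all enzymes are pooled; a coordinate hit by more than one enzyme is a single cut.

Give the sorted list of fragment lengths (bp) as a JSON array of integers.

[3,3,8,8,8,8,10,10,11,13,13,14,15,16,21,33]

Per-enzyme occurrences:
  QalIII (GCGAAACT, off=7): starts [16, 24, 75, 83, 171, 189] → cuts [2, 23, 31, 82, 90, 178]
  GruI (GCTTTATA, off=2): starts [8, 32, 47, 111, 125, 136, 160] → cuts [10, 34, 49, 113, 127, 138, 162]
  KluII (CGGGT, off=5): starts [98, 154, 183] → cuts [103, 159, 188]

Pooled cuts: [2, 10, 23, 31, 34, 49, 82, 90, 103, 113, 127, 138, 159, 162, 178, 188]

Fragment lengths:
  2→10: 8 bp
  10→23: 13 bp
  23→31: 8 bp
  31→34: 3 bp
  34→49: 15 bp
  49→82: 33 bp
  82→90: 8 bp
  90→103: 13 bp
  103→113: 10 bp
  113→127: 14 bp
  127→138: 11 bp
  138→159: 21 bp
  159→162: 3 bp
  162→178: 16 bp
  178→188: 10 bp
  188→2 (wrap): 194-188+2 = 8 bp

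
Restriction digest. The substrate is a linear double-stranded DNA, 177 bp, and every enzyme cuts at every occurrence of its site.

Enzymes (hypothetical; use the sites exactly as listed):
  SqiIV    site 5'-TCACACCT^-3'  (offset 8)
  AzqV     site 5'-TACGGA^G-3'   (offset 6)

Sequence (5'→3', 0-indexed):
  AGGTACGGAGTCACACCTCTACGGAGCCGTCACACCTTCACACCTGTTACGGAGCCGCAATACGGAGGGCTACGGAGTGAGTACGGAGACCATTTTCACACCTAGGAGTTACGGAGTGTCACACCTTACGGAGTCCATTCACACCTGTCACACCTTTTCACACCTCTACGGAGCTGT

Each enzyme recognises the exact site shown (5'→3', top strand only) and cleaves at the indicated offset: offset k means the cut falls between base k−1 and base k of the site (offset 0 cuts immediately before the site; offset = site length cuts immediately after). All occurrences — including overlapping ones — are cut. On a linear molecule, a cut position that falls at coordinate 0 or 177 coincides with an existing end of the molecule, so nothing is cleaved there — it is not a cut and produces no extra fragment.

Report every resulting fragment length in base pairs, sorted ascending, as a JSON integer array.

Scan for sites:
  SqiIV (TCACACCT, off=8): starts [10, 29, 37, 95, 118, 138, 147, 157] → cuts [18, 37, 45, 103, 126, 146, 155, 165]
  AzqV (TACGGAG, off=6): starts [3, 19, 47, 60, 70, 81, 109, 126, 166] → cuts [9, 25, 53, 66, 76, 87, 115, 132, 172]

Pooled cuts: [9, 18, 25, 37, 45, 53, 66, 76, 87, 103, 115, 126, 132, 146, 155, 165, 172]

Fragments:
  [0,9): 9 bp
  [9,18): 9 bp
  [18,25): 7 bp
  [25,37): 12 bp
  [37,45): 8 bp
  [45,53): 8 bp
  [53,66): 13 bp
  [66,76): 10 bp
  [76,87): 11 bp
  [87,103): 16 bp
  [103,115): 12 bp
  [115,126): 11 bp
  [126,132): 6 bp
  [132,146): 14 bp
  [146,155): 9 bp
  [155,165): 10 bp
  [165,172): 7 bp
  [172,177): 5 bp

[5,6,7,7,8,8,9,9,9,10,10,11,11,12,12,13,14,16]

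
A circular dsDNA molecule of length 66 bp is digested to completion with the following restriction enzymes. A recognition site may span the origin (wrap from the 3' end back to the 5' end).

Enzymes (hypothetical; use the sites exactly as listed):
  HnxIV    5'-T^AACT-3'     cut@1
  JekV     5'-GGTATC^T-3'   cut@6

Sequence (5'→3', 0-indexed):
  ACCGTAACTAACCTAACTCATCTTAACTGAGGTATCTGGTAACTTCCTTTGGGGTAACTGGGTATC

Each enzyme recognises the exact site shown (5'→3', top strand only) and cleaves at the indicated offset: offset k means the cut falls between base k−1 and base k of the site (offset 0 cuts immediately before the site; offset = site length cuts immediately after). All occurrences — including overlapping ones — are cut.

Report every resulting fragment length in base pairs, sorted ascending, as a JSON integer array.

[4,9,10,12,15,16]

Site scan:
  HnxIV TAACT/1: at [4, 13, 23, 39, 54] ⇒ [5, 14, 24, 40, 55]
  JekV GGTATCT/6: at [30] ⇒ [36]

All cut coordinates (distinct, sorted): [5, 14, 24, 36, 40, 55]

Fragment lengths:
  5→14: 9 bp
  14→24: 10 bp
  24→36: 12 bp
  36→40: 4 bp
  40→55: 15 bp
  55→5 (wrap): 66-55+5 = 16 bp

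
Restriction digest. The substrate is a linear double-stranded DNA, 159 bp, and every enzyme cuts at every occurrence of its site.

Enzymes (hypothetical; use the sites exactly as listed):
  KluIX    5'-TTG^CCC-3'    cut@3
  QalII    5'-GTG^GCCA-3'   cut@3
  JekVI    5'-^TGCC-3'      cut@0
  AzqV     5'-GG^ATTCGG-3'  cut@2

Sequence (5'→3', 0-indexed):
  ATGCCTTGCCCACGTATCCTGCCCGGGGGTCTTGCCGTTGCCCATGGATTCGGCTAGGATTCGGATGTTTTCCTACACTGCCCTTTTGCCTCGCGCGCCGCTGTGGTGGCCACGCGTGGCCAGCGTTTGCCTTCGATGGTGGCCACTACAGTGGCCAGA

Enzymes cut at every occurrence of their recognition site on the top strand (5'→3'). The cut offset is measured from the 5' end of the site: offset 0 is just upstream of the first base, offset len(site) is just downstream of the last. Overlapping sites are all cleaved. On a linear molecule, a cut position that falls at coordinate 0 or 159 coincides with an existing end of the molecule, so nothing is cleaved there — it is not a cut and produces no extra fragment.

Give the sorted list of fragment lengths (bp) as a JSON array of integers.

[1,2,2,5,6,6,7,8,9,10,11,11,12,13,14,20,22]

Scan for sites:
  KluIX (TTGCCC, off=3): starts [5, 37] → cuts [8, 40]
  QalII (GTGGCCA, off=3): starts [105, 115, 138, 150] → cuts [108, 118, 141, 153]
  JekVI (TGCC, off=0): starts [1, 6, 19, 32, 38, 78, 86, 127] → cuts [1, 6, 19, 32, 38, 78, 86, 127]
  AzqV (GGATTCGG, off=2): starts [45, 56] → cuts [47, 58]

Pooled cuts: [1, 6, 8, 19, 32, 38, 40, 47, 58, 78, 86, 108, 118, 127, 141, 153]

Fragment lengths:
  [0,1): 1 bp
  [1,6): 5 bp
  [6,8): 2 bp
  [8,19): 11 bp
  [19,32): 13 bp
  [32,38): 6 bp
  [38,40): 2 bp
  [40,47): 7 bp
  [47,58): 11 bp
  [58,78): 20 bp
  [78,86): 8 bp
  [86,108): 22 bp
  [108,118): 10 bp
  [118,127): 9 bp
  [127,141): 14 bp
  [141,153): 12 bp
  [153,159): 6 bp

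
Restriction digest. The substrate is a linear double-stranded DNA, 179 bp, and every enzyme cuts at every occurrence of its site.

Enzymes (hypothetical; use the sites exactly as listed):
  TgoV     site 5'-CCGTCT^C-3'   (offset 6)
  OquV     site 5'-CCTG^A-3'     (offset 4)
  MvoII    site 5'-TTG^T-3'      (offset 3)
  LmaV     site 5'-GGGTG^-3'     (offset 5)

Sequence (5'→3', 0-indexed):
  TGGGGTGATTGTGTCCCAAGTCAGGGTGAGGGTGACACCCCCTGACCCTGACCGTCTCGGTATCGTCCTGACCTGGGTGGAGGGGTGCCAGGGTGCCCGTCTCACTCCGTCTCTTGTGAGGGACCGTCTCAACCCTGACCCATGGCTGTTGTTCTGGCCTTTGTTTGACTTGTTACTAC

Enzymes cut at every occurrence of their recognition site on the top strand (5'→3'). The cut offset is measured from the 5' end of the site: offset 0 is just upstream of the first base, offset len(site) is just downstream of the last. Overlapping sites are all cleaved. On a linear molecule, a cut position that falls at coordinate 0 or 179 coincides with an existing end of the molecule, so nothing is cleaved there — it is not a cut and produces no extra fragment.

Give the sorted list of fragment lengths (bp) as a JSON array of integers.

Per-enzyme occurrences:
  TgoV CCGTCTC/6: at [51, 96, 106, 123] ⇒ [57, 102, 112, 129]
  OquV CCTGA/4: at [40, 46, 66, 133] ⇒ [44, 50, 70, 137]
  MvoII TTGT/3: at [8, 113, 148, 160, 169] ⇒ [11, 116, 151, 163, 172]
  LmaV GGGTG/5: at [2, 23, 29, 74, 82, 90] ⇒ [7, 28, 34, 79, 87, 95]

All cut coordinates (distinct, sorted): [7, 11, 28, 34, 44, 50, 57, 70, 79, 87, 95, 102, 112, 116, 129, 137, 151, 163, 172]

Fragment lengths:
  [0,7): 7 bp
  [7,11): 4 bp
  [11,28): 17 bp
  [28,34): 6 bp
  [34,44): 10 bp
  [44,50): 6 bp
  [50,57): 7 bp
  [57,70): 13 bp
  [70,79): 9 bp
  [79,87): 8 bp
  [87,95): 8 bp
  [95,102): 7 bp
  [102,112): 10 bp
  [112,116): 4 bp
  [116,129): 13 bp
  [129,137): 8 bp
  [137,151): 14 bp
  [151,163): 12 bp
  [163,172): 9 bp
  [172,179): 7 bp

[4,4,6,6,7,7,7,7,8,8,8,9,9,10,10,12,13,13,14,17]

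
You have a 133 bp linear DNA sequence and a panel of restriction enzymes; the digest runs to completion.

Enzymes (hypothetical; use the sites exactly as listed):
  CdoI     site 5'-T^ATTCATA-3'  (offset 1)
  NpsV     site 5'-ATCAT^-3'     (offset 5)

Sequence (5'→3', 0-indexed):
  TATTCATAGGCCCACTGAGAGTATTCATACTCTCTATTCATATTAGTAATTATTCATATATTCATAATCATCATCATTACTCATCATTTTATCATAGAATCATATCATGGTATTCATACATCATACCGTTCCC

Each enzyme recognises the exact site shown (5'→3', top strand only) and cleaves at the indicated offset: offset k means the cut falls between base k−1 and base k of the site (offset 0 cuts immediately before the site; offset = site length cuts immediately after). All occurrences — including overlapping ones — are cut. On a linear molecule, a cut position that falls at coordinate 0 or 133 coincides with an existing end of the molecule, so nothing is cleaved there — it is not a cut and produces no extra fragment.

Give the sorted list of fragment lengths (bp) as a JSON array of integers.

[1,3,3,3,5,8,8,8,9,10,12,13,13,16,21]

Scan for sites:
  CdoI (TATTCATA, off=1): starts [0, 21, 34, 50, 58, 110] → cuts [1, 22, 35, 51, 59, 111]
  NpsV (ATCAT, off=5): starts [66, 69, 72, 82, 90, 98, 103, 119] → cuts [71, 74, 77, 87, 95, 103, 108, 124]

All cut coordinates (distinct, sorted): [1, 22, 35, 51, 59, 71, 74, 77, 87, 95, 103, 108, 111, 124]

Fragment lengths:
  [0,1): 1 bp
  [1,22): 21 bp
  [22,35): 13 bp
  [35,51): 16 bp
  [51,59): 8 bp
  [59,71): 12 bp
  [71,74): 3 bp
  [74,77): 3 bp
  [77,87): 10 bp
  [87,95): 8 bp
  [95,103): 8 bp
  [103,108): 5 bp
  [108,111): 3 bp
  [111,124): 13 bp
  [124,133): 9 bp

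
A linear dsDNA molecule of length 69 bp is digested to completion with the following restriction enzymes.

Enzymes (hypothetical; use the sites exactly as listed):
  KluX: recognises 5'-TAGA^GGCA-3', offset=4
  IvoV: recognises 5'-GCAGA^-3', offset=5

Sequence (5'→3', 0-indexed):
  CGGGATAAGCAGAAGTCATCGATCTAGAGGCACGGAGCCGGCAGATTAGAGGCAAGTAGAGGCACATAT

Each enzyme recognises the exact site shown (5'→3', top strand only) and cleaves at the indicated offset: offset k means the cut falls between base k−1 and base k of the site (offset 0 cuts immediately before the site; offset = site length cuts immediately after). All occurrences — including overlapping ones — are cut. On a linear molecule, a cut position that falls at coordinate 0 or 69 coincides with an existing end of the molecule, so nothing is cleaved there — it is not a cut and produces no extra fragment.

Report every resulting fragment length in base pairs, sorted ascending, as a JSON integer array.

Per-enzyme occurrences:
  KluX TAGAGGCA/4: at [24, 46, 56] ⇒ [28, 50, 60]
  IvoV GCAGA/5: at [8, 40] ⇒ [13, 45]

Pooled cuts: [13, 28, 45, 50, 60]

Fragments:
  [0,13): 13 bp
  [13,28): 15 bp
  [28,45): 17 bp
  [45,50): 5 bp
  [50,60): 10 bp
  [60,69): 9 bp

[5,9,10,13,15,17]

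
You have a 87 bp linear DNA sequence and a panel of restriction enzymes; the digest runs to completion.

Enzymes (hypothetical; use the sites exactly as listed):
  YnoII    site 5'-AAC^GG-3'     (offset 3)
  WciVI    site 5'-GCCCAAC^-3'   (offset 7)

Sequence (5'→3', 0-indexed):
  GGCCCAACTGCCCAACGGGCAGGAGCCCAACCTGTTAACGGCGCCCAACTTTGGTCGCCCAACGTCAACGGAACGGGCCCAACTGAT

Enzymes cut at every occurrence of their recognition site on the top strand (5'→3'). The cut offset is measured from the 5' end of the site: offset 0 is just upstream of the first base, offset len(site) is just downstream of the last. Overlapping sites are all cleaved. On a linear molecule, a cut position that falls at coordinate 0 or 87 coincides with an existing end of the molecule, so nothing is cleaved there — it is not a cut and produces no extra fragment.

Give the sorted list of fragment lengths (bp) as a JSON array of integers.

[4,5,6,8,8,8,9,10,14,15]

Site scan:
  YnoII (AACGG, off=3): starts [13, 36, 66, 71] → cuts [16, 39, 69, 74]
  WciVI (GCCCAAC, off=7): starts [1, 9, 24, 42, 56, 76] → cuts [8, 16, 31, 49, 63, 83]

Pooled cuts: [8, 16, 31, 39, 49, 63, 69, 74, 83]

Fragment lengths:
  [0,8): 8 bp
  [8,16): 8 bp
  [16,31): 15 bp
  [31,39): 8 bp
  [39,49): 10 bp
  [49,63): 14 bp
  [63,69): 6 bp
  [69,74): 5 bp
  [74,83): 9 bp
  [83,87): 4 bp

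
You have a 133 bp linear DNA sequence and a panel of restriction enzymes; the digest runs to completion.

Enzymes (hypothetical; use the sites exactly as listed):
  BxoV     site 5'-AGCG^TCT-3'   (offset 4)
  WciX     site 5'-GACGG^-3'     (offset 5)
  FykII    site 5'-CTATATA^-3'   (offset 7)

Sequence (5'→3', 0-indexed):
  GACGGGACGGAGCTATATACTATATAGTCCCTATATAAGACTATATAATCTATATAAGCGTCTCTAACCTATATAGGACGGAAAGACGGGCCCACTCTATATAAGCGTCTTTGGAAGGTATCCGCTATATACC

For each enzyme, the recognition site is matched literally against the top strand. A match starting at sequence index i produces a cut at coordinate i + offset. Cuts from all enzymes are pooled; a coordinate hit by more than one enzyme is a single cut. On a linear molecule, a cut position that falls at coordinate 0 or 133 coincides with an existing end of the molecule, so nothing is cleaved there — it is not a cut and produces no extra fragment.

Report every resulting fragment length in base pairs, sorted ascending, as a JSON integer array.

[2,4,4,5,5,6,7,8,9,9,10,11,14,15,24]

Scan for sites:
  BxoV (AGCGTCT, off=4): starts [56, 103] → cuts [60, 107]
  WciX (GACGG, off=5): starts [0, 5, 76, 84] → cuts [5, 10, 81, 89]
  FykII (CTATATA, off=7): starts [12, 19, 30, 40, 49, 68, 96, 124] → cuts [19, 26, 37, 47, 56, 75, 103, 131]

Pooled cuts: [5, 10, 19, 26, 37, 47, 56, 60, 75, 81, 89, 103, 107, 131]

Fragments:
  [0,5): 5 bp
  [5,10): 5 bp
  [10,19): 9 bp
  [19,26): 7 bp
  [26,37): 11 bp
  [37,47): 10 bp
  [47,56): 9 bp
  [56,60): 4 bp
  [60,75): 15 bp
  [75,81): 6 bp
  [81,89): 8 bp
  [89,103): 14 bp
  [103,107): 4 bp
  [107,131): 24 bp
  [131,133): 2 bp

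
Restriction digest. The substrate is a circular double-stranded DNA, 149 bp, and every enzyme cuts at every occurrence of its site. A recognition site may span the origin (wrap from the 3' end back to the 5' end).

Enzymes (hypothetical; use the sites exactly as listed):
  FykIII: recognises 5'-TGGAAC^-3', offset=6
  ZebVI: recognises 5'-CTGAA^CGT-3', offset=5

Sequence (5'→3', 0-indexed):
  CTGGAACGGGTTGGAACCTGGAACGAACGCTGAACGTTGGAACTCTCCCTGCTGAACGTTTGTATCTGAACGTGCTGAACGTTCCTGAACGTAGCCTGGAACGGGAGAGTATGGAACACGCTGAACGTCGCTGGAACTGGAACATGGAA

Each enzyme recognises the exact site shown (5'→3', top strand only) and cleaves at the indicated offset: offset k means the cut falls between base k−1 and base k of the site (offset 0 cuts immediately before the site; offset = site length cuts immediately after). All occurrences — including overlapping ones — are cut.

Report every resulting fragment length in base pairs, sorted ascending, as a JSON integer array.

[6,6,7,7,8,9,9,10,10,10,12,13,13,14,15]

Site scan:
  FykIII (TGGAAC, off=6): starts [1, 11, 18, 37, 96, 111, 131, 137, 144] → cuts [1, 7, 17, 24, 43, 102, 117, 137, 143]
  ZebVI (CTGAACGT, off=5): starts [29, 51, 65, 74, 84, 120] → cuts [34, 56, 70, 79, 89, 125]

Pooled cuts: [1, 7, 17, 24, 34, 43, 56, 70, 79, 89, 102, 117, 125, 137, 143]

Fragments:
  1→7: 6 bp
  7→17: 10 bp
  17→24: 7 bp
  24→34: 10 bp
  34→43: 9 bp
  43→56: 13 bp
  56→70: 14 bp
  70→79: 9 bp
  79→89: 10 bp
  89→102: 13 bp
  102→117: 15 bp
  117→125: 8 bp
  125→137: 12 bp
  137→143: 6 bp
  143→1 (wrap): 149-143+1 = 7 bp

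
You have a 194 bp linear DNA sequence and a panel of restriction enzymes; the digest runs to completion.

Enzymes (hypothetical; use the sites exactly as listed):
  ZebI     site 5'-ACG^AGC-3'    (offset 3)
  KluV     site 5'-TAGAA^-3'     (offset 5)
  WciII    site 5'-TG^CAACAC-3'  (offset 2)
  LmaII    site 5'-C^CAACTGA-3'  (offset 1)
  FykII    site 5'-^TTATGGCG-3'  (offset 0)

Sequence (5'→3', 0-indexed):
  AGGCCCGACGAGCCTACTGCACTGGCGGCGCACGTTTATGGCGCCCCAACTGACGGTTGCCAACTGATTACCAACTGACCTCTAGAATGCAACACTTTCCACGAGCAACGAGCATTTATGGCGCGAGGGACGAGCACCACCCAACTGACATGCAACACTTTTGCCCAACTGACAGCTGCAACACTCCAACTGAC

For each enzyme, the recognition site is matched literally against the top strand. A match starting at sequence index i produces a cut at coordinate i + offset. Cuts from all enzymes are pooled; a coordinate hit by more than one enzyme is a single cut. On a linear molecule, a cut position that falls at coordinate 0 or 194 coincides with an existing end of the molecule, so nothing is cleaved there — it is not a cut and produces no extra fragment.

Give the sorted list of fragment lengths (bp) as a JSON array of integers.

Site scan:
  ZebI (ACGAGC, off=3): starts [7, 100, 107, 129] → cuts [10, 103, 110, 132]
  KluV (TAGAA, off=5): starts [82] → cuts [87]
  WciII (TGCAACAC, off=2): starts [87, 150, 176] → cuts [89, 152, 178]
  LmaII (CCAACTGA, off=1): starts [45, 59, 70, 140, 164, 185] → cuts [46, 60, 71, 141, 165, 186]
  FykII (TTATGGCG, off=0): starts [35, 115] → cuts [35, 115]

Pooled cuts: [10, 35, 46, 60, 71, 87, 89, 103, 110, 115, 132, 141, 152, 165, 178, 186]

Fragment lengths:
  [0,10): 10 bp
  [10,35): 25 bp
  [35,46): 11 bp
  [46,60): 14 bp
  [60,71): 11 bp
  [71,87): 16 bp
  [87,89): 2 bp
  [89,103): 14 bp
  [103,110): 7 bp
  [110,115): 5 bp
  [115,132): 17 bp
  [132,141): 9 bp
  [141,152): 11 bp
  [152,165): 13 bp
  [165,178): 13 bp
  [178,186): 8 bp
  [186,194): 8 bp

[2,5,7,8,8,9,10,11,11,11,13,13,14,14,16,17,25]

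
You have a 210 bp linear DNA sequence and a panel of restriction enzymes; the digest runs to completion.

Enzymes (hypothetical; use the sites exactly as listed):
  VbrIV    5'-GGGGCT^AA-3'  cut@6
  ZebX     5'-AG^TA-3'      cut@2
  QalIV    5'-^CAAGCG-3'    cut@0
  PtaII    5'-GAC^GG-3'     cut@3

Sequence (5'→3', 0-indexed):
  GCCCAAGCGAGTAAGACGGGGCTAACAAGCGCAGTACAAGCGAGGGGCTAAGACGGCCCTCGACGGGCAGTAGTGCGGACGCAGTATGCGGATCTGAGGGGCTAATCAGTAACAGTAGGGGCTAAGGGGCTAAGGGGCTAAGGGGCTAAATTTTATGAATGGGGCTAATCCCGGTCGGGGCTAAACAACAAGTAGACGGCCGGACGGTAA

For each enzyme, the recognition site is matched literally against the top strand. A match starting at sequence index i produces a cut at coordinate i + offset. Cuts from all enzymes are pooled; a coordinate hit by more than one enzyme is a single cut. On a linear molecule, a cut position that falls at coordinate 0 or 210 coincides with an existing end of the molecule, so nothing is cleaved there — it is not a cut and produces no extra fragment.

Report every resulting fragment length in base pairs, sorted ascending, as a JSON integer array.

[2,2,3,5,5,5,6,6,6,6,6,8,8,8,8,8,8,9,10,10,13,14,16,19,19]

Site scan:
  VbrIV GGGGCTAA/6: at [17, 43, 97, 117, 125, 133, 141, 160, 176] ⇒ [23, 49, 103, 123, 131, 139, 147, 166, 182]
  ZebX AGTA/2: at [9, 32, 68, 82, 107, 113, 190] ⇒ [11, 34, 70, 84, 109, 115, 192]
  QalIV CAAGCG/0: at [3, 25, 36] ⇒ [3, 25, 36]
  PtaII GACGG/3: at [14, 51, 61, 194, 202] ⇒ [17, 54, 64, 197, 205]

Pooled cuts: [3, 11, 17, 23, 25, 34, 36, 49, 54, 64, 70, 84, 103, 109, 115, 123, 131, 139, 147, 166, 182, 192, 197, 205]

Fragments:
  [0,3): 3 bp
  [3,11): 8 bp
  [11,17): 6 bp
  [17,23): 6 bp
  [23,25): 2 bp
  [25,34): 9 bp
  [34,36): 2 bp
  [36,49): 13 bp
  [49,54): 5 bp
  [54,64): 10 bp
  [64,70): 6 bp
  [70,84): 14 bp
  [84,103): 19 bp
  [103,109): 6 bp
  [109,115): 6 bp
  [115,123): 8 bp
  [123,131): 8 bp
  [131,139): 8 bp
  [139,147): 8 bp
  [147,166): 19 bp
  [166,182): 16 bp
  [182,192): 10 bp
  [192,197): 5 bp
  [197,205): 8 bp
  [205,210): 5 bp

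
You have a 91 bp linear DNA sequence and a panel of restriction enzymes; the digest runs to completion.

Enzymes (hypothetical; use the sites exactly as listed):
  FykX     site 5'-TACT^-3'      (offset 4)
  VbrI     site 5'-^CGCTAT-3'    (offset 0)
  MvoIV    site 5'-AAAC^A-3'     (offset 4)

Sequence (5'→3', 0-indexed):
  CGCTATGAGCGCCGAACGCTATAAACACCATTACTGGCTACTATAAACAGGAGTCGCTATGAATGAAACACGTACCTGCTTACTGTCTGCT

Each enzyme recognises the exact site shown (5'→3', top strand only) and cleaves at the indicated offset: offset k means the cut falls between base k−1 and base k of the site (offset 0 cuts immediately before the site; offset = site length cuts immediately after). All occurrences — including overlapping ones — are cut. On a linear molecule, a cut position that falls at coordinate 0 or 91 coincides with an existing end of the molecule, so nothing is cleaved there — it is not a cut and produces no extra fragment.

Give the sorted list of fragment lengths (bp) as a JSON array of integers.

Scan for sites:
  FykX TACT/4: at [31, 38, 80] ⇒ [35, 42, 84]
  VbrI CGCTAT/0: at [0, 16, 54] ⇒ [16, 54] (position 0 is a terminus of the linear molecule — no cut)
  MvoIV AAACA/4: at [22, 44, 65] ⇒ [26, 48, 69]

All cut coordinates (distinct, sorted): [16, 26, 35, 42, 48, 54, 69, 84]

Fragment lengths:
  [0,16): 16 bp
  [16,26): 10 bp
  [26,35): 9 bp
  [35,42): 7 bp
  [42,48): 6 bp
  [48,54): 6 bp
  [54,69): 15 bp
  [69,84): 15 bp
  [84,91): 7 bp

[6,6,7,7,9,10,15,15,16]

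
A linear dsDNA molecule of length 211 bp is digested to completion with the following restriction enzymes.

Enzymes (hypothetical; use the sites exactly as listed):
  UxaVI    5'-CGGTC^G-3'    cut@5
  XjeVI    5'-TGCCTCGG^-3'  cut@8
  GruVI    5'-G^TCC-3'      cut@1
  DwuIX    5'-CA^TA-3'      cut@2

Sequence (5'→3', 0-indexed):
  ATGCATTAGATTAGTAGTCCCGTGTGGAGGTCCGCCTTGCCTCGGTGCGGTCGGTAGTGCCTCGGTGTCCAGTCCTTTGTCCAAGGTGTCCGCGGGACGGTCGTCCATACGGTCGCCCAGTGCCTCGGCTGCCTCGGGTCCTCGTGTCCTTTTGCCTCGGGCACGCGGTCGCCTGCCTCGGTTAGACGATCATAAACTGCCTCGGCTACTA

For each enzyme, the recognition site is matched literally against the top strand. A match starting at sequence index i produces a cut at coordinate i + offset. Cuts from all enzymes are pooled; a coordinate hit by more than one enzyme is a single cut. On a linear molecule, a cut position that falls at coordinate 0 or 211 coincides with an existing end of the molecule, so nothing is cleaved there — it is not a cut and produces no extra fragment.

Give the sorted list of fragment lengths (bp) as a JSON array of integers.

[1,1,2,4,5,6,7,7,7,8,9,9,10,11,11,13,13,13,14,14,14,15,17]

Site scan:
  UxaVI (CGGTCG, off=5): starts [47, 97, 109, 165] → cuts [52, 102, 114, 170]
  XjeVI (TGCCTCGG, off=8): starts [37, 57, 120, 129, 152, 173, 197] → cuts [45, 65, 128, 137, 160, 181, 205]
  GruVI (GTCC, off=1): starts [16, 29, 66, 71, 78, 87, 102, 137, 145] → cuts [17, 30, 67, 72, 79, 88, 103, 138, 146]
  DwuIX (CATA, off=2): starts [105, 190] → cuts [107, 192]

Pooled cuts: [17, 30, 45, 52, 65, 67, 72, 79, 88, 102, 103, 107, 114, 128, 137, 138, 146, 160, 170, 181, 192, 205]

Fragments:
  [0,17): 17 bp
  [17,30): 13 bp
  [30,45): 15 bp
  [45,52): 7 bp
  [52,65): 13 bp
  [65,67): 2 bp
  [67,72): 5 bp
  [72,79): 7 bp
  [79,88): 9 bp
  [88,102): 14 bp
  [102,103): 1 bp
  [103,107): 4 bp
  [107,114): 7 bp
  [114,128): 14 bp
  [128,137): 9 bp
  [137,138): 1 bp
  [138,146): 8 bp
  [146,160): 14 bp
  [160,170): 10 bp
  [170,181): 11 bp
  [181,192): 11 bp
  [192,205): 13 bp
  [205,211): 6 bp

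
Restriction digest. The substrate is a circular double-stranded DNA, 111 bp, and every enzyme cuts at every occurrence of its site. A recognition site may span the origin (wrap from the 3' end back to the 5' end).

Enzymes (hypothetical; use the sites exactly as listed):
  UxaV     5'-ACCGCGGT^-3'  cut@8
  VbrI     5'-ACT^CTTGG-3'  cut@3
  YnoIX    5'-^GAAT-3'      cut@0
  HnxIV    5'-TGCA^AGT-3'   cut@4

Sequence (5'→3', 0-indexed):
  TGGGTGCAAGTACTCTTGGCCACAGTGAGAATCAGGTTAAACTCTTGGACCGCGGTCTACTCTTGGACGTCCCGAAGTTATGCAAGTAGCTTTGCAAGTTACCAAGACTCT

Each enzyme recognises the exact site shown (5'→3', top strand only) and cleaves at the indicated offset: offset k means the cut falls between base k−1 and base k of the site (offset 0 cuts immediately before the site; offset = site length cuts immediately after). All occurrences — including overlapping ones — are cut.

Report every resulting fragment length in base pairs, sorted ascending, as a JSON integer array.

Site scan:
  UxaV (ACCGCGGT, off=8): starts [48] → cuts [56]
  VbrI (ACTCTTGG, off=3): starts [11, 40, 58, 106] → cuts [14, 43, 61, 109]
  YnoIX (GAAT, off=0): starts [28] → cuts [28]
  HnxIV (TGCAAGT, off=4): starts [4, 80, 92] → cuts [8, 84, 96]

All cut coordinates (distinct, sorted): [8, 14, 28, 43, 56, 61, 84, 96, 109]

Fragments:
  8→14: 6 bp
  14→28: 14 bp
  28→43: 15 bp
  43→56: 13 bp
  56→61: 5 bp
  61→84: 23 bp
  84→96: 12 bp
  96→109: 13 bp
  109→8 (wrap): 111-109+8 = 10 bp

[5,6,10,12,13,13,14,15,23]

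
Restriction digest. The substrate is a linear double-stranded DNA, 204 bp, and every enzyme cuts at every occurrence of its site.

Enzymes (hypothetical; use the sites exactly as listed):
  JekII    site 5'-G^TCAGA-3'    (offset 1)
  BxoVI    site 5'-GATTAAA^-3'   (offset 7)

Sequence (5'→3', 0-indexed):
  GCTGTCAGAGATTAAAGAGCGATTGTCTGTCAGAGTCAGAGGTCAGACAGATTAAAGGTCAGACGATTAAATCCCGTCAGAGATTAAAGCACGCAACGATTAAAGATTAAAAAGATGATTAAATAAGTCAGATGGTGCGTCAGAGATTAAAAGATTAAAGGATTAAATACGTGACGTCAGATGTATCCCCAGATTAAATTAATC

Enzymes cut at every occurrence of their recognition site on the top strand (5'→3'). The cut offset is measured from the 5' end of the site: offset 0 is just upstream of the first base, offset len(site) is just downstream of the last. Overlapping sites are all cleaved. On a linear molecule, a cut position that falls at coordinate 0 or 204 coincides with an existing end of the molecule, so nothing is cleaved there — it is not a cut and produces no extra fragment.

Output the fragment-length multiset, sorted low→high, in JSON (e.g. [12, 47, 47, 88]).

[2,4,4,5,6,6,7,7,8,8,9,12,12,12,12,12,13,13,14,16,22]

Per-enzyme occurrences:
  JekII GTCAGA/1: at [3, 28, 34, 41, 57, 75, 126, 138, 175] ⇒ [4, 29, 35, 42, 58, 76, 127, 139, 176]
  BxoVI GATTAAA/7: at [9, 49, 64, 81, 97, 104, 116, 144, 152, 160, 191] ⇒ [16, 56, 71, 88, 104, 111, 123, 151, 159, 167, 198]

All cut coordinates (distinct, sorted): [4, 16, 29, 35, 42, 56, 58, 71, 76, 88, 104, 111, 123, 127, 139, 151, 159, 167, 176, 198]

Fragments:
  [0,4): 4 bp
  [4,16): 12 bp
  [16,29): 13 bp
  [29,35): 6 bp
  [35,42): 7 bp
  [42,56): 14 bp
  [56,58): 2 bp
  [58,71): 13 bp
  [71,76): 5 bp
  [76,88): 12 bp
  [88,104): 16 bp
  [104,111): 7 bp
  [111,123): 12 bp
  [123,127): 4 bp
  [127,139): 12 bp
  [139,151): 12 bp
  [151,159): 8 bp
  [159,167): 8 bp
  [167,176): 9 bp
  [176,198): 22 bp
  [198,204): 6 bp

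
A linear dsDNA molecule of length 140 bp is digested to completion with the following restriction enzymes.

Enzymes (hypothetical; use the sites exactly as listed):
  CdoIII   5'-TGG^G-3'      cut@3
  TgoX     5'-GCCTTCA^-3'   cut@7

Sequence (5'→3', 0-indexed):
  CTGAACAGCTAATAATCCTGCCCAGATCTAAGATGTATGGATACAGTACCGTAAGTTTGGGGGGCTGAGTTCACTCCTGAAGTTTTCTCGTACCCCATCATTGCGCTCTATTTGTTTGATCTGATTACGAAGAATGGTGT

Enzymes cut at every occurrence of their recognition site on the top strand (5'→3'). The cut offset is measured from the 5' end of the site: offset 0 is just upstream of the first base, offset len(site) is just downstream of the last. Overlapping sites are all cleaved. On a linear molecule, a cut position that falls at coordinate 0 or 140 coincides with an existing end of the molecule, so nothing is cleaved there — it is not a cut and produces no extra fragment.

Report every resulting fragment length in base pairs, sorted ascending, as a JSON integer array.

[60,80]

Scan for sites:
  CdoIII (TGGG, off=3): starts [57] → cuts [60]
  TgoX (GCCTTCA, off=7): no sites

Pooled cuts: [60]

Fragment lengths:
  [0,60): 60 bp
  [60,140): 80 bp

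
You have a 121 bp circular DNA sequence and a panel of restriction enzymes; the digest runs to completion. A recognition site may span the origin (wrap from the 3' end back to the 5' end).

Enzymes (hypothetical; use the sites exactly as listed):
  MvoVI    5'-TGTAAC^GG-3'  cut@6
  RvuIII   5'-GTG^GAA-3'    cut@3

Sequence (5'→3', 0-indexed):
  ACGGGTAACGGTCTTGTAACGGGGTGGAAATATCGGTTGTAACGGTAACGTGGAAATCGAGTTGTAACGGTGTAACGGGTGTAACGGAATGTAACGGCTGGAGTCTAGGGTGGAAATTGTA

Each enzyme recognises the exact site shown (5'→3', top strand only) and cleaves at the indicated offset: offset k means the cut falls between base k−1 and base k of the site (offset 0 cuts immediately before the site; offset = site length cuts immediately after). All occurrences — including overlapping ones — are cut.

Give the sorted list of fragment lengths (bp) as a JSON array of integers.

Per-enzyme occurrences:
  MvoVI (TGTAACGG, off=6): starts [14, 37, 62, 70, 79, 89, 117] → cuts [2, 20, 43, 68, 76, 85, 95]
  RvuIII (GTGGAA, off=3): starts [23, 49, 109] → cuts [26, 52, 112]

Pooled cuts: [2, 20, 26, 43, 52, 68, 76, 85, 95, 112]

Fragment lengths:
  2→20: 18 bp
  20→26: 6 bp
  26→43: 17 bp
  43→52: 9 bp
  52→68: 16 bp
  68→76: 8 bp
  76→85: 9 bp
  85→95: 10 bp
  95→112: 17 bp
  112→2 (wrap): 121-112+2 = 11 bp

[6,8,9,9,10,11,16,17,17,18]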